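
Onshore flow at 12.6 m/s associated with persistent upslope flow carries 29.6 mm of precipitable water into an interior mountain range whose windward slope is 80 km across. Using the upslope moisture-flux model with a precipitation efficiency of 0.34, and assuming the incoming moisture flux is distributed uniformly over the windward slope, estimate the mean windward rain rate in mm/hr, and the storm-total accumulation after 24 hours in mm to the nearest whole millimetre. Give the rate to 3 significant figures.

Incoming column moisture flux per unit ridge length: F = V × PW = 12.6 × 29.6 = 372.96 mm·m/s.
Spread over the 80 km slope with efficiency ε = 0.34: R = ε·F/W = 0.34 × 372.96 / 80000 m = 1.585e-03 mm/s.
R = 1.585e-03 × 3600 = 5.71 mm/hr.
Over 24 h: total = 5.71 × 24 = 137.04 ≈ 137 mm.

R ≈ 5.71 mm/hr; total ≈ 137 mm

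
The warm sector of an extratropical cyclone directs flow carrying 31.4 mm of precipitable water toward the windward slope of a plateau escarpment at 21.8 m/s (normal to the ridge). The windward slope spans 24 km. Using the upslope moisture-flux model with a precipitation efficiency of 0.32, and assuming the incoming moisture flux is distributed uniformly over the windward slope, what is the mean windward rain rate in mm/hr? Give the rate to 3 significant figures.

Incoming column moisture flux per unit ridge length: F = V × PW = 21.8 × 31.4 = 684.52 mm·m/s.
Spread over the 24 km slope with efficiency ε = 0.32: R = ε·F/W = 0.32 × 684.52 / 24000 m = 9.127e-03 mm/s.
R = 9.127e-03 × 3600 = 32.9 mm/hr.

R ≈ 32.9 mm/hr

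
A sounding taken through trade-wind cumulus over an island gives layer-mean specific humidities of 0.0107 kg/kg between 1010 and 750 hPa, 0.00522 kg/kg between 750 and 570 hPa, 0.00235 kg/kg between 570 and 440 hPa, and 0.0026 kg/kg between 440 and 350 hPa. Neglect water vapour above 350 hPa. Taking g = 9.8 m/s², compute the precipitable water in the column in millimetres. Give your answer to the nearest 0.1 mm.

PW ≈ 43.5 mm

Precipitable water is the column-integrated vapour mass per unit area: PW = (1/g) Σ q̄ Δp, with q in kg/kg and Δp in Pa (1 kg/m² of water = 1 mm).
Layer 1010–750 hPa: Δp = 260 hPa = 26000 Pa, q̄ = 0.0107 kg/kg → 0.0107 × 26000 / 9.8 = 28.39 mm
Layer 750–570 hPa: Δp = 180 hPa = 18000 Pa, q̄ = 0.00522 kg/kg → 0.00522 × 18000 / 9.8 = 9.59 mm
Layer 570–440 hPa: Δp = 130 hPa = 13000 Pa, q̄ = 0.00235 kg/kg → 0.00235 × 13000 / 9.8 = 3.12 mm
Layer 440–350 hPa: Δp = 90 hPa = 9000 Pa, q̄ = 0.0026 kg/kg → 0.0026 × 9000 / 9.8 = 2.39 mm
PW = 28.39 + 9.59 + 3.12 + 2.39 = 43.49 ≈ 43.5 mm.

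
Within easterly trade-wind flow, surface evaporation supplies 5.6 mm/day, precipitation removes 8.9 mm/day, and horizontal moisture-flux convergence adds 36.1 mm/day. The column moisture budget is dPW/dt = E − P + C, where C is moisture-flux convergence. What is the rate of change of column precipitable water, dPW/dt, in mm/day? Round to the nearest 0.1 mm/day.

dPW/dt = E − P + C = 5.6 − 8.9 + (36.1) = 32.8 mm/day.

dPW/dt ≈ 32.8 mm/day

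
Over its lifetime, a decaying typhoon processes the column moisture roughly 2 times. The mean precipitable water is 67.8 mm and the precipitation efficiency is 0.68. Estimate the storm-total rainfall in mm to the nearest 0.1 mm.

Each cycle deposits ε × PW = 0.68 × 67.8 = 46.104 mm.
Over 2 cycles: 2 × 46.104 = 92.2 mm.

rainfall ≈ 92.2 mm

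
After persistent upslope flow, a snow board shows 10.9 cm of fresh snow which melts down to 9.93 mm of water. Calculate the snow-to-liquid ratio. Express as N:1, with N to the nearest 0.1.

Ratio = snow depth / SWE = 109 mm / 9.93 mm = 11.0, i.e. 11.0:1.

ratio ≈ 11.0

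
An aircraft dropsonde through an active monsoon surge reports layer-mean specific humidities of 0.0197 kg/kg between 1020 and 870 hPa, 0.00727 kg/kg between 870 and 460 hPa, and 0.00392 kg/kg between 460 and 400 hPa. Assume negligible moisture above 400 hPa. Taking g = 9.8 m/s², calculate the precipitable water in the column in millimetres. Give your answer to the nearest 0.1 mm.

Precipitable water is the column-integrated vapour mass per unit area: PW = (1/g) Σ q̄ Δp, with q in kg/kg and Δp in Pa (1 kg/m² of water = 1 mm).
Layer 1020–870 hPa: Δp = 150 hPa = 15000 Pa, q̄ = 0.0197 kg/kg → 0.0197 × 15000 / 9.8 = 30.15 mm
Layer 870–460 hPa: Δp = 410 hPa = 41000 Pa, q̄ = 0.00727 kg/kg → 0.00727 × 41000 / 9.8 = 30.42 mm
Layer 460–400 hPa: Δp = 60 hPa = 6000 Pa, q̄ = 0.00392 kg/kg → 0.00392 × 6000 / 9.8 = 2.40 mm
PW = 30.15 + 30.42 + 2.40 = 62.97 ≈ 63.0 mm.

PW ≈ 63.0 mm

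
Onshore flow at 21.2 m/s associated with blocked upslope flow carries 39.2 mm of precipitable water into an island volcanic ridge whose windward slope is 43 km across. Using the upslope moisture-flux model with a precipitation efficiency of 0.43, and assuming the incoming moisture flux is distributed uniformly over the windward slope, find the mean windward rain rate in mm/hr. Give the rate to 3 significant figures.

Incoming column moisture flux per unit ridge length: F = V × PW = 21.2 × 39.2 = 831.04 mm·m/s.
Spread over the 43 km slope with efficiency ε = 0.43: R = ε·F/W = 0.43 × 831.04 / 43000 m = 8.310e-03 mm/s.
R = 8.310e-03 × 3600 = 29.9 mm/hr.

R ≈ 29.9 mm/hr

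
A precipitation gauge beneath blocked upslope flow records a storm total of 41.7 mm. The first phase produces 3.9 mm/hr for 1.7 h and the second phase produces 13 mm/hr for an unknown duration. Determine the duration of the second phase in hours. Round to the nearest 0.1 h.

duration ≈ 2.7 h

Known phases: 3.9 × 1.7 = 6.63 mm.
Remaining depth = 41.7 − 6.63 = 35.07 mm.
Duration = 35.07 / 13 = 2.7 h.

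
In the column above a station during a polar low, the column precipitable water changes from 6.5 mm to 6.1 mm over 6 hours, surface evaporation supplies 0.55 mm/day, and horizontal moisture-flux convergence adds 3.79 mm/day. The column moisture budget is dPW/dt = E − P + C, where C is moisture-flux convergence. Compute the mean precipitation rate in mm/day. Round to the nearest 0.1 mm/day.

dPW/dt = (6.1 − 6.5) mm / (6/24 day) = -1.600 mm/day.
P = E + C − dPW/dt = 0.55 + (3.79) − (-1.600) = 5.9 mm/day.

P ≈ 5.9 mm/day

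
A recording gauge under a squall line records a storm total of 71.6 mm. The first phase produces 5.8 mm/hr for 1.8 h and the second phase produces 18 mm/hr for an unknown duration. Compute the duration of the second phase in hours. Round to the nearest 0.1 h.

Known phases: 5.8 × 1.8 = 10.44 mm.
Remaining depth = 71.6 − 10.44 = 61.16 mm.
Duration = 61.16 / 18 = 3.4 h.

duration ≈ 3.4 h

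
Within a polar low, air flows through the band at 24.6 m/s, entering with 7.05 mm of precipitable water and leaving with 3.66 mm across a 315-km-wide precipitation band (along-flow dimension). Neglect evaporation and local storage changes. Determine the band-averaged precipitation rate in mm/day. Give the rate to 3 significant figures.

Column moisture flux per unit crosswind length is F = V × PW.
Inflow: F_in = 24.6 × 7.05 = 173.43 mm·m/s
Outflow: F_out = 24.6 × 3.66 = 90.036 mm·m/s
Steady-state rate R = (F_in − F_out)/L = (173.43 − 90.036) / 315000 m = 2.647e-04 mm/s.
R = 2.647e-04 × 3600 × 24 = 22.9 mm/day.

R ≈ 22.9 mm/day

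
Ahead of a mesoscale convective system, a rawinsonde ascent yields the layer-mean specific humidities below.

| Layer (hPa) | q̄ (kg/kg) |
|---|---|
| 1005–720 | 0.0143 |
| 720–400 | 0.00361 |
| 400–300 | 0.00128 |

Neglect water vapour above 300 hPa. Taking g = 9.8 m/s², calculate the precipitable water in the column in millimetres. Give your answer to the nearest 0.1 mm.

Precipitable water is the column-integrated vapour mass per unit area: PW = (1/g) Σ q̄ Δp, with q in kg/kg and Δp in Pa (1 kg/m² of water = 1 mm).
Layer 1005–720 hPa: Δp = 285 hPa = 28500 Pa, q̄ = 0.0143 kg/kg → 0.0143 × 28500 / 9.8 = 41.59 mm
Layer 720–400 hPa: Δp = 320 hPa = 32000 Pa, q̄ = 0.00361 kg/kg → 0.00361 × 32000 / 9.8 = 11.79 mm
Layer 400–300 hPa: Δp = 100 hPa = 10000 Pa, q̄ = 0.00128 kg/kg → 0.00128 × 10000 / 9.8 = 1.31 mm
PW = 41.59 + 11.79 + 1.31 = 54.69 ≈ 54.7 mm.

PW ≈ 54.7 mm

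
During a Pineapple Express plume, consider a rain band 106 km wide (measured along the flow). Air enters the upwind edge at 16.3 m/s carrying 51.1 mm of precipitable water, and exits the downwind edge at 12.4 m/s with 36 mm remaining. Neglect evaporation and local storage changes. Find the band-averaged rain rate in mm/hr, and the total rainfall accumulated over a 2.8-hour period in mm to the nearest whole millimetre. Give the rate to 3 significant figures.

Column moisture flux per unit crosswind length is F = V × PW.
Inflow: F_in = 16.3 × 51.1 = 832.93 mm·m/s
Outflow: F_out = 12.4 × 36 = 446.4 mm·m/s
Steady-state rate R = (F_in − F_out)/L = (832.93 − 446.4) / 106000 m = 3.647e-03 mm/s.
R = 3.647e-03 × 3600 = 13.1 mm/hr.
Over 2.8 h: total = 13.1 × 2.8 = 36.68 ≈ 37 mm.

R ≈ 13.1 mm/hr; total ≈ 37 mm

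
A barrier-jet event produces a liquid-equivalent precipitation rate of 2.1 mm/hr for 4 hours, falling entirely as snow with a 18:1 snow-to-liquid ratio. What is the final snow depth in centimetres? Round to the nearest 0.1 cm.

Liquid-equivalent depth = 2.1 × 4 = 8.4 mm.
Snow depth = 8.4 mm × 18 = 151.2 mm = 15.1 cm.

snow depth ≈ 15.1 cm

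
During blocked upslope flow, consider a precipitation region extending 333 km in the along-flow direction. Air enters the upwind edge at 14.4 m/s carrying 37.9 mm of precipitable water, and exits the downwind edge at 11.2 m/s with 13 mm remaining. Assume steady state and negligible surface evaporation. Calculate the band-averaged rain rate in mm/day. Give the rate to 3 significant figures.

R ≈ 104 mm/day

Column moisture flux per unit crosswind length is F = V × PW.
Inflow: F_in = 14.4 × 37.9 = 545.76 mm·m/s
Outflow: F_out = 11.2 × 13 = 145.6 mm·m/s
Steady-state rate R = (F_in − F_out)/L = (545.76 − 145.6) / 333000 m = 1.202e-03 mm/s.
R = 1.202e-03 × 3600 × 24 = 104 mm/day.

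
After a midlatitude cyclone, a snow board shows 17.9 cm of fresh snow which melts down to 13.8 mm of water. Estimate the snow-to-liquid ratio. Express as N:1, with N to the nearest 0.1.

Ratio = snow depth / SWE = 179 mm / 13.8 mm = 13.0, i.e. 13.0:1.

ratio ≈ 13.0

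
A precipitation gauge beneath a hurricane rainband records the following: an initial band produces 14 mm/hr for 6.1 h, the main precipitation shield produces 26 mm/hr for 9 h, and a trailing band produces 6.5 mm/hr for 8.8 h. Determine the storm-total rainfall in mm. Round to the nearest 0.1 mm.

Total = Σ Rᵢ Δtᵢ = 14 × 6.1 + 26 × 9 + 6.5 × 8.8
      = 85.4 + 234 + 57.2 = 376.6 mm.

total ≈ 376.6 mm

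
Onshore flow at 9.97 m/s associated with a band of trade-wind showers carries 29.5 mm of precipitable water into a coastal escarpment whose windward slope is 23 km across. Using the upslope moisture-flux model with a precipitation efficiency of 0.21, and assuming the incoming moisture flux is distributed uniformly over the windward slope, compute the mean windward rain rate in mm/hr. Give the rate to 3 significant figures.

R ≈ 9.67 mm/hr

Incoming column moisture flux per unit ridge length: F = V × PW = 9.97 × 29.5 = 294.115 mm·m/s.
Spread over the 23 km slope with efficiency ε = 0.21: R = ε·F/W = 0.21 × 294.115 / 23000 m = 2.685e-03 mm/s.
R = 2.685e-03 × 3600 = 9.67 mm/hr.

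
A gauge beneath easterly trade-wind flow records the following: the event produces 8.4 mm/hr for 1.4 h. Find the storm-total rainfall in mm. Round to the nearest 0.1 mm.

total ≈ 11.8 mm

Total = Σ Rᵢ Δtᵢ = 8.4 × 1.4
      = 11.76 = 11.8 mm.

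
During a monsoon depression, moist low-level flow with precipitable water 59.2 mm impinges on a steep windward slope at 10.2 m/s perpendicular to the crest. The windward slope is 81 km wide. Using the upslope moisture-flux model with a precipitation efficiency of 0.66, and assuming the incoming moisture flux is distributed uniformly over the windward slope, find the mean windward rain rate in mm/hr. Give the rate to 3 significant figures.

Incoming column moisture flux per unit ridge length: F = V × PW = 10.2 × 59.2 = 603.84 mm·m/s.
Spread over the 81 km slope with efficiency ε = 0.66: R = ε·F/W = 0.66 × 603.84 / 81000 m = 4.920e-03 mm/s.
R = 4.920e-03 × 3600 = 17.7 mm/hr.

R ≈ 17.7 mm/hr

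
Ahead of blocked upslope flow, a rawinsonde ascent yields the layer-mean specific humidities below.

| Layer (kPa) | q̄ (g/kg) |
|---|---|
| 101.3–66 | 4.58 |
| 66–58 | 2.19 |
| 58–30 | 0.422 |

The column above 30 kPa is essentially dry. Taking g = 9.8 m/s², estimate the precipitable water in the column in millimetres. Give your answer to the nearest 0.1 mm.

Precipitable water is the column-integrated vapour mass per unit area: PW = (1/g) Σ q̄ Δp, with q in kg/kg and Δp in Pa (1 kg/m² of water = 1 mm).
Layer 101.3–66 kPa: Δp = 353 hPa = 35300 Pa, q̄ = 0.00458 kg/kg → 0.00458 × 35300 / 9.8 = 16.50 mm
Layer 66–58 kPa: Δp = 80 hPa = 8000 Pa, q̄ = 0.00219 kg/kg → 0.00219 × 8000 / 9.8 = 1.79 mm
Layer 58–30 kPa: Δp = 280 hPa = 28000 Pa, q̄ = 0.000422 kg/kg → 0.000422 × 28000 / 9.8 = 1.21 mm
PW = 16.50 + 1.79 + 1.21 = 19.50 ≈ 19.5 mm.

PW ≈ 19.5 mm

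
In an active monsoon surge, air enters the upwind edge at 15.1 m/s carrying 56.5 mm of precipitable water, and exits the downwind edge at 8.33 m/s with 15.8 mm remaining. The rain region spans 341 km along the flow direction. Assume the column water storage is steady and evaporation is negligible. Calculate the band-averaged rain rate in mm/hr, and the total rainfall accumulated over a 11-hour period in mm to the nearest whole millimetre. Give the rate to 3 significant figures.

Column moisture flux per unit crosswind length is F = V × PW.
Inflow: F_in = 15.1 × 56.5 = 853.15 mm·m/s
Outflow: F_out = 8.33 × 15.8 = 131.614 mm·m/s
Steady-state rate R = (F_in − F_out)/L = (853.15 − 131.614) / 341000 m = 2.116e-03 mm/s.
R = 2.116e-03 × 3600 = 7.62 mm/hr.
Over 11 h: total = 7.62 × 11 = 83.82 ≈ 84 mm.

R ≈ 7.62 mm/hr; total ≈ 84 mm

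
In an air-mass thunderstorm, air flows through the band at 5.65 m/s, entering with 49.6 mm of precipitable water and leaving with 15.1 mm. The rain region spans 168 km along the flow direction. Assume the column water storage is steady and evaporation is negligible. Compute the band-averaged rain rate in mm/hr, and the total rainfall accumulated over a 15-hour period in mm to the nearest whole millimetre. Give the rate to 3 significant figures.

R ≈ 4.18 mm/hr; total ≈ 63 mm

Column moisture flux per unit crosswind length is F = V × PW.
Inflow: F_in = 5.65 × 49.6 = 280.24 mm·m/s
Outflow: F_out = 5.65 × 15.1 = 85.315 mm·m/s
Steady-state rate R = (F_in − F_out)/L = (280.24 − 85.315) / 168000 m = 1.160e-03 mm/s.
R = 1.160e-03 × 3600 = 4.18 mm/hr.
Over 15 h: total = 4.18 × 15 = 62.7 ≈ 63 mm.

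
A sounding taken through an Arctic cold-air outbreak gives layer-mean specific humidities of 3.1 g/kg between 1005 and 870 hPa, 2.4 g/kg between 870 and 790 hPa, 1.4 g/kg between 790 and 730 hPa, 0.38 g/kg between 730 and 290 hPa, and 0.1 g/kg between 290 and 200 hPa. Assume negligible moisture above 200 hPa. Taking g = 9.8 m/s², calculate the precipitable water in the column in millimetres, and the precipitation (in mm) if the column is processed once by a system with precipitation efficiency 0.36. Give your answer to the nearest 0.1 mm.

PW ≈ 8.9 mm; precipitation ≈ 3.2 mm

Precipitable water is the column-integrated vapour mass per unit area: PW = (1/g) Σ q̄ Δp, with q in kg/kg and Δp in Pa (1 kg/m² of water = 1 mm).
Layer 1005–870 hPa: Δp = 135 hPa = 13500 Pa, q̄ = 0.0031 kg/kg → 0.0031 × 13500 / 9.8 = 4.27 mm
Layer 870–790 hPa: Δp = 80 hPa = 8000 Pa, q̄ = 0.0024 kg/kg → 0.0024 × 8000 / 9.8 = 1.96 mm
Layer 790–730 hPa: Δp = 60 hPa = 6000 Pa, q̄ = 0.0014 kg/kg → 0.0014 × 6000 / 9.8 = 0.86 mm
Layer 730–290 hPa: Δp = 440 hPa = 44000 Pa, q̄ = 0.00038 kg/kg → 0.00038 × 44000 / 9.8 = 1.71 mm
Layer 290–200 hPa: Δp = 90 hPa = 9000 Pa, q̄ = 0.0001 kg/kg → 0.0001 × 9000 / 9.8 = 0.09 mm
PW = 4.27 + 1.96 + 0.86 + 1.71 + 0.09 = 8.89 ≈ 8.9 mm.
Precipitation = ε × PW = 0.36 × 8.9 = 3.2 mm.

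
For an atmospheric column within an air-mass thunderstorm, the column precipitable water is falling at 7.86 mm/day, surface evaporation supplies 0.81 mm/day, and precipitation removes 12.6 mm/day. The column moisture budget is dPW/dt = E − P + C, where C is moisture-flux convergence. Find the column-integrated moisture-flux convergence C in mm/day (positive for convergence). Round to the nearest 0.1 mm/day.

C ≈ 3.9 mm/day

dPW/dt = -7.86 mm/day.
C = dPW/dt − E + P = (-7.86) − 0.81 + 12.6 = 3.9 mm/day.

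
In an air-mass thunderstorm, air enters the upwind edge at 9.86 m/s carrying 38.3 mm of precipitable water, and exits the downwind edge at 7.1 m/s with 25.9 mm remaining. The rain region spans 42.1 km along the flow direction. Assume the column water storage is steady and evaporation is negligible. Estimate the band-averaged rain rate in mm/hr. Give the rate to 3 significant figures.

R ≈ 16.6 mm/hr

Column moisture flux per unit crosswind length is F = V × PW.
Inflow: F_in = 9.86 × 38.3 = 377.638 mm·m/s
Outflow: F_out = 7.1 × 25.9 = 183.89 mm·m/s
Steady-state rate R = (F_in − F_out)/L = (377.638 − 183.89) / 42100 m = 4.602e-03 mm/s.
R = 4.602e-03 × 3600 = 16.6 mm/hr.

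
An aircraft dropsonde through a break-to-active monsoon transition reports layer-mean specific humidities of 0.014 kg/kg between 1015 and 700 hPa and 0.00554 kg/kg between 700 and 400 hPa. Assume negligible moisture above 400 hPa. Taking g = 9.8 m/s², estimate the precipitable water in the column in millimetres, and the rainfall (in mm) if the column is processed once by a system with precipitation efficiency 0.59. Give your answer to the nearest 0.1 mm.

Precipitable water is the column-integrated vapour mass per unit area: PW = (1/g) Σ q̄ Δp, with q in kg/kg and Δp in Pa (1 kg/m² of water = 1 mm).
Layer 1015–700 hPa: Δp = 315 hPa = 31500 Pa, q̄ = 0.014 kg/kg → 0.014 × 31500 / 9.8 = 45.00 mm
Layer 700–400 hPa: Δp = 300 hPa = 30000 Pa, q̄ = 0.00554 kg/kg → 0.00554 × 30000 / 9.8 = 16.96 mm
PW = 45.00 + 16.96 = 61.96 ≈ 62.0 mm.
Rainfall = ε × PW = 0.59 × 62.0 = 36.6 mm.

PW ≈ 62.0 mm; rainfall ≈ 36.6 mm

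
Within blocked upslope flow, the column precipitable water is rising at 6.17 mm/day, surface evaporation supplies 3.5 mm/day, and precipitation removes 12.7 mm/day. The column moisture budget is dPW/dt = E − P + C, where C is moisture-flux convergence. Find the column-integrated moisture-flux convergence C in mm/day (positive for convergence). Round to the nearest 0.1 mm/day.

dPW/dt = +6.17 mm/day.
C = dPW/dt − E + P = (+6.17) − 3.5 + 12.7 = 15.4 mm/day.

C ≈ 15.4 mm/day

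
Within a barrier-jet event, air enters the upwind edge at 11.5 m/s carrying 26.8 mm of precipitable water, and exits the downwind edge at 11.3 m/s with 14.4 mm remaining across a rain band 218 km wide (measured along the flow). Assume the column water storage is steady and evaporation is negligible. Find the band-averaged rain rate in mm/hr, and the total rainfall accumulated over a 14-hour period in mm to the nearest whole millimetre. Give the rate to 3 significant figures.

Column moisture flux per unit crosswind length is F = V × PW.
Inflow: F_in = 11.5 × 26.8 = 308.2 mm·m/s
Outflow: F_out = 11.3 × 14.4 = 162.72 mm·m/s
Steady-state rate R = (F_in − F_out)/L = (308.2 − 162.72) / 218000 m = 6.673e-04 mm/s.
R = 6.673e-04 × 3600 = 2.40 mm/hr.
Over 14 h: total = 2.40 × 14 = 33.6 ≈ 34 mm.

R ≈ 2.40 mm/hr; total ≈ 34 mm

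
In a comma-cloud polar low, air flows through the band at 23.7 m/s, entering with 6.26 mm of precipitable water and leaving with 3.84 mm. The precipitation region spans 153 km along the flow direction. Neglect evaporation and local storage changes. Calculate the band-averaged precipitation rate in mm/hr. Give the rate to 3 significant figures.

R ≈ 1.35 mm/hr

Column moisture flux per unit crosswind length is F = V × PW.
Inflow: F_in = 23.7 × 6.26 = 148.362 mm·m/s
Outflow: F_out = 23.7 × 3.84 = 91.008 mm·m/s
Steady-state rate R = (F_in − F_out)/L = (148.362 − 91.008) / 153000 m = 3.749e-04 mm/s.
R = 3.749e-04 × 3600 = 1.35 mm/hr.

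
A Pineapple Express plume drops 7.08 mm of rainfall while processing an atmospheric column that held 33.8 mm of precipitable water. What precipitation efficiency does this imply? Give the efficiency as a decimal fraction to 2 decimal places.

ε ≈ 0.21

ε = rainfall / PW = 7.08 / 33.8 = 0.21.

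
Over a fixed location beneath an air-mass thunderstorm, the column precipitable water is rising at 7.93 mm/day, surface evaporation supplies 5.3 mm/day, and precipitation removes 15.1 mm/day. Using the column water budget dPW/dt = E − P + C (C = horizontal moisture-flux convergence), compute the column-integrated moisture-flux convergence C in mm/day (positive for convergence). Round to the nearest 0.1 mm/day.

dPW/dt = +7.93 mm/day.
C = dPW/dt − E + P = (+7.93) − 5.3 + 15.1 = 17.7 mm/day.

C ≈ 17.7 mm/day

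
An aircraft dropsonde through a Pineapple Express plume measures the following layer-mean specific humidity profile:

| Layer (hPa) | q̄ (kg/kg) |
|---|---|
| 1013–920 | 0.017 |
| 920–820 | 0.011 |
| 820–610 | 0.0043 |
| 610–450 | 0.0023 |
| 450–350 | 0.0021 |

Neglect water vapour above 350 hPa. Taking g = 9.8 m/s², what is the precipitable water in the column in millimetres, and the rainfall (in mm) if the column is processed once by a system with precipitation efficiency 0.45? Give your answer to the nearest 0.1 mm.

PW ≈ 42.5 mm; rainfall ≈ 19.1 mm

Precipitable water is the column-integrated vapour mass per unit area: PW = (1/g) Σ q̄ Δp, with q in kg/kg and Δp in Pa (1 kg/m² of water = 1 mm).
Layer 1013–920 hPa: Δp = 93 hPa = 9300 Pa, q̄ = 0.017 kg/kg → 0.017 × 9300 / 9.8 = 16.13 mm
Layer 920–820 hPa: Δp = 100 hPa = 10000 Pa, q̄ = 0.011 kg/kg → 0.011 × 10000 / 9.8 = 11.22 mm
Layer 820–610 hPa: Δp = 210 hPa = 21000 Pa, q̄ = 0.0043 kg/kg → 0.0043 × 21000 / 9.8 = 9.21 mm
Layer 610–450 hPa: Δp = 160 hPa = 16000 Pa, q̄ = 0.0023 kg/kg → 0.0023 × 16000 / 9.8 = 3.76 mm
Layer 450–350 hPa: Δp = 100 hPa = 10000 Pa, q̄ = 0.0021 kg/kg → 0.0021 × 10000 / 9.8 = 2.14 mm
PW = 16.13 + 11.22 + 9.21 + 3.76 + 2.14 = 42.46 ≈ 42.5 mm.
Rainfall = ε × PW = 0.45 × 42.5 = 19.1 mm.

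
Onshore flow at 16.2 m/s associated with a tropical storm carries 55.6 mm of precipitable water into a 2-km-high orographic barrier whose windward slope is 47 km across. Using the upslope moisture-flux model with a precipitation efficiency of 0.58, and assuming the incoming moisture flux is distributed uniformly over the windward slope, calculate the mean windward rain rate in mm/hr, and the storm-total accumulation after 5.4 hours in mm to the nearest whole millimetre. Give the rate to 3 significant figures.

Incoming column moisture flux per unit ridge length: F = V × PW = 16.2 × 55.6 = 900.72 mm·m/s.
Spread over the 47 km slope with efficiency ε = 0.58: R = ε·F/W = 0.58 × 900.72 / 47000 m = 1.112e-02 mm/s.
R = 1.112e-02 × 3600 = 40.0 mm/hr.
Over 5.4 h: total = 40.0 × 5.4 = 216 mm.

R ≈ 40.0 mm/hr; total ≈ 216 mm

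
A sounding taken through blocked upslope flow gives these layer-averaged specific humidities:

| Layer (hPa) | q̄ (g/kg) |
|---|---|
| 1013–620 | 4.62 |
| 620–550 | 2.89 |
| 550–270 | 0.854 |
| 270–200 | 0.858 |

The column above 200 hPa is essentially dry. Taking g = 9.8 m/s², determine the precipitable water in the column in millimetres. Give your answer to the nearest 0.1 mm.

Precipitable water is the column-integrated vapour mass per unit area: PW = (1/g) Σ q̄ Δp, with q in kg/kg and Δp in Pa (1 kg/m² of water = 1 mm).
Layer 1013–620 hPa: Δp = 393 hPa = 39300 Pa, q̄ = 0.00462 kg/kg → 0.00462 × 39300 / 9.8 = 18.53 mm
Layer 620–550 hPa: Δp = 70 hPa = 7000 Pa, q̄ = 0.00289 kg/kg → 0.00289 × 7000 / 9.8 = 2.06 mm
Layer 550–270 hPa: Δp = 280 hPa = 28000 Pa, q̄ = 0.000854 kg/kg → 0.000854 × 28000 / 9.8 = 2.44 mm
Layer 270–200 hPa: Δp = 70 hPa = 7000 Pa, q̄ = 0.000858 kg/kg → 0.000858 × 7000 / 9.8 = 0.61 mm
PW = 18.53 + 2.06 + 2.44 + 0.61 = 23.64 ≈ 23.6 mm.

PW ≈ 23.6 mm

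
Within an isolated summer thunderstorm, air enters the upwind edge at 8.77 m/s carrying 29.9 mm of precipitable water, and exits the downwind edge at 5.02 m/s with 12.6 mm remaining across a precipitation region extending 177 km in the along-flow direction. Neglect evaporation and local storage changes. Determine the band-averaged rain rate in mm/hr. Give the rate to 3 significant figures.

Column moisture flux per unit crosswind length is F = V × PW.
Inflow: F_in = 8.77 × 29.9 = 262.223 mm·m/s
Outflow: F_out = 5.02 × 12.6 = 63.252 mm·m/s
Steady-state rate R = (F_in − F_out)/L = (262.223 − 63.252) / 177000 m = 1.124e-03 mm/s.
R = 1.124e-03 × 3600 = 4.05 mm/hr.

R ≈ 4.05 mm/hr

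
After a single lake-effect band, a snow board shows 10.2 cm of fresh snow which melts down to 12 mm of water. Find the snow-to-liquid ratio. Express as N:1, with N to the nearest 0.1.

ratio ≈ 8.5

Ratio = snow depth / SWE = 102 mm / 12 mm = 8.5, i.e. 8.5:1.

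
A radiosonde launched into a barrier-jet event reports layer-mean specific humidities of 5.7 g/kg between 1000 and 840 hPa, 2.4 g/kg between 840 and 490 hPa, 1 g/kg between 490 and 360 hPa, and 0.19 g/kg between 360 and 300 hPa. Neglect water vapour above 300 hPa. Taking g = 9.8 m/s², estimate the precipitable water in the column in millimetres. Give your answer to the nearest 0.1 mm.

PW ≈ 19.3 mm

Precipitable water is the column-integrated vapour mass per unit area: PW = (1/g) Σ q̄ Δp, with q in kg/kg and Δp in Pa (1 kg/m² of water = 1 mm).
Layer 1000–840 hPa: Δp = 160 hPa = 16000 Pa, q̄ = 0.0057 kg/kg → 0.0057 × 16000 / 9.8 = 9.31 mm
Layer 840–490 hPa: Δp = 350 hPa = 35000 Pa, q̄ = 0.0024 kg/kg → 0.0024 × 35000 / 9.8 = 8.57 mm
Layer 490–360 hPa: Δp = 130 hPa = 13000 Pa, q̄ = 0.001 kg/kg → 0.001 × 13000 / 9.8 = 1.33 mm
Layer 360–300 hPa: Δp = 60 hPa = 6000 Pa, q̄ = 0.00019 kg/kg → 0.00019 × 6000 / 9.8 = 0.12 mm
PW = 9.31 + 8.57 + 1.33 + 0.12 = 19.33 ≈ 19.3 mm.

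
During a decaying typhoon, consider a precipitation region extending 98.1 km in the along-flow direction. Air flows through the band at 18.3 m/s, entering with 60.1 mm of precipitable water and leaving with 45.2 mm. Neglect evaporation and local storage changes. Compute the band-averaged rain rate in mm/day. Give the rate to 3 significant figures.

Column moisture flux per unit crosswind length is F = V × PW.
Inflow: F_in = 18.3 × 60.1 = 1099.83 mm·m/s
Outflow: F_out = 18.3 × 45.2 = 827.16 mm·m/s
Steady-state rate R = (F_in − F_out)/L = (1099.83 − 827.16) / 98100 m = 2.780e-03 mm/s.
R = 2.780e-03 × 3600 × 24 = 240 mm/day.

R ≈ 240 mm/day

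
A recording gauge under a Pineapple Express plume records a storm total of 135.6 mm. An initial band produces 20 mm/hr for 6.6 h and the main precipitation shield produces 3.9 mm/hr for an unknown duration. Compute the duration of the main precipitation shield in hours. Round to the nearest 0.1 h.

duration ≈ 0.9 h

Known phases: 20 × 6.6 = 132 mm.
Remaining depth = 135.6 − 132 = 3.6 mm.
Duration = 3.6 / 3.9 = 0.9 h.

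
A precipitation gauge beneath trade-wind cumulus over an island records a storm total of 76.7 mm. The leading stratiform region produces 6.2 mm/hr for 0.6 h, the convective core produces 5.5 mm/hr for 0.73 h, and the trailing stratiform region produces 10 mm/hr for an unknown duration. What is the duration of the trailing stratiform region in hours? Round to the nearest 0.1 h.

Known phases: 6.2 × 0.6 + 5.5 × 0.73 = 3.72 + 4.015 = 7.735 mm.
Remaining depth = 76.7 − 7.735 = 68.965 mm.
Duration = 68.965 / 10 = 6.9 h.

duration ≈ 6.9 h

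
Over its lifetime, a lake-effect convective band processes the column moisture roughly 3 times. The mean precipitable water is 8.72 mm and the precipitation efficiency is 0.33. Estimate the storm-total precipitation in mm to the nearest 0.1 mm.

precipitation ≈ 8.6 mm

Each cycle deposits ε × PW = 0.33 × 8.72 = 2.8776 mm.
Over 3 cycles: 3 × 2.8776 = 8.6 mm.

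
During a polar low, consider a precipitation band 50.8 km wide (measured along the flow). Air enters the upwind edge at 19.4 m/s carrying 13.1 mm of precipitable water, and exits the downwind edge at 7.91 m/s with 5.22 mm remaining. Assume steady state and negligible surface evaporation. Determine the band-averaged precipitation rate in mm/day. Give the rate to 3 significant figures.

Column moisture flux per unit crosswind length is F = V × PW.
Inflow: F_in = 19.4 × 13.1 = 254.14 mm·m/s
Outflow: F_out = 7.91 × 5.22 = 41.2902 mm·m/s
Steady-state rate R = (F_in − F_out)/L = (254.14 − 41.2902) / 50800 m = 4.190e-03 mm/s.
R = 4.190e-03 × 3600 × 24 = 362 mm/day.

R ≈ 362 mm/day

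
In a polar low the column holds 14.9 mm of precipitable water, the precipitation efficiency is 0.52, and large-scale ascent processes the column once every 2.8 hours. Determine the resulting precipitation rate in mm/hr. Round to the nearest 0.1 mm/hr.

Each overturning extracts ε × PW = 0.52 × 14.9 = 7.748 mm.
Rate = ε·PW / τ = 7.748 / 2.8 h = 2.8 mm/hr.

R ≈ 2.8 mm/hr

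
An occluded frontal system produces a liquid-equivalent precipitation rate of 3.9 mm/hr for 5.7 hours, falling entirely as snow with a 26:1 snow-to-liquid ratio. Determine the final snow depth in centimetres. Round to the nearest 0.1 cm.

Liquid-equivalent depth = 3.9 × 5.7 = 22.23 mm.
Snow depth = 22.23 mm × 26 = 577.98 mm = 57.8 cm.

snow depth ≈ 57.8 cm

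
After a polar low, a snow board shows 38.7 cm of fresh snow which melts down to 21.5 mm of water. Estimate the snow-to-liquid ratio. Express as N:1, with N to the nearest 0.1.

Ratio = snow depth / SWE = 387 mm / 21.5 mm = 18.0, i.e. 18.0:1.

ratio ≈ 18.0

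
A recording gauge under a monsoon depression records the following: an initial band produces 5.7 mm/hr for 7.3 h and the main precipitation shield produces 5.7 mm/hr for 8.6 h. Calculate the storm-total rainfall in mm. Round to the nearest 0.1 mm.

Total = Σ Rᵢ Δtᵢ = 5.7 × 7.3 + 5.7 × 8.6
      = 41.61 + 49.02 = 90.6 mm.

total ≈ 90.6 mm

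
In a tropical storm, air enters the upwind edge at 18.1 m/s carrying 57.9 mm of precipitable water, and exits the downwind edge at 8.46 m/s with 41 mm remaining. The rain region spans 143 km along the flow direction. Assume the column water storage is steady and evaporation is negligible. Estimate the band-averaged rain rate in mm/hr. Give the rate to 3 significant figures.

R ≈ 17.7 mm/hr

Column moisture flux per unit crosswind length is F = V × PW.
Inflow: F_in = 18.1 × 57.9 = 1047.99 mm·m/s
Outflow: F_out = 8.46 × 41 = 346.86 mm·m/s
Steady-state rate R = (F_in − F_out)/L = (1047.99 − 346.86) / 143000 m = 4.903e-03 mm/s.
R = 4.903e-03 × 3600 = 17.7 mm/hr.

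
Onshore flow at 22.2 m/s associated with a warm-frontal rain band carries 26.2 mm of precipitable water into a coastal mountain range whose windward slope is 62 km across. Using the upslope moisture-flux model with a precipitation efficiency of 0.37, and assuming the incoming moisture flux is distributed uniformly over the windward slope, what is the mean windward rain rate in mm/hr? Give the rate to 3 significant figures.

R ≈ 12.5 mm/hr

Incoming column moisture flux per unit ridge length: F = V × PW = 22.2 × 26.2 = 581.64 mm·m/s.
Spread over the 62 km slope with efficiency ε = 0.37: R = ε·F/W = 0.37 × 581.64 / 62000 m = 3.471e-03 mm/s.
R = 3.471e-03 × 3600 = 12.5 mm/hr.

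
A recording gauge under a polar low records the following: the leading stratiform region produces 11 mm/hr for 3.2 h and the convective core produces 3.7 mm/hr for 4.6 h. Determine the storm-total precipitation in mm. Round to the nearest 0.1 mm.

Total = Σ Rᵢ Δtᵢ = 11 × 3.2 + 3.7 × 4.6
      = 35.2 + 17.02 = 52.2 mm.

total ≈ 52.2 mm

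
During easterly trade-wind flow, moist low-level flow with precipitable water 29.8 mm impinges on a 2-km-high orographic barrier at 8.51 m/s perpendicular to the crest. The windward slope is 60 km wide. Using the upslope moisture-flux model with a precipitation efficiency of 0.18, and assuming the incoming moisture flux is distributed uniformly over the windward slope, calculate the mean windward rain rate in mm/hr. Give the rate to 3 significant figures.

Incoming column moisture flux per unit ridge length: F = V × PW = 8.51 × 29.8 = 253.598 mm·m/s.
Spread over the 60 km slope with efficiency ε = 0.18: R = ε·F/W = 0.18 × 253.598 / 60000 m = 7.608e-04 mm/s.
R = 7.608e-04 × 3600 = 2.74 mm/hr.

R ≈ 2.74 mm/hr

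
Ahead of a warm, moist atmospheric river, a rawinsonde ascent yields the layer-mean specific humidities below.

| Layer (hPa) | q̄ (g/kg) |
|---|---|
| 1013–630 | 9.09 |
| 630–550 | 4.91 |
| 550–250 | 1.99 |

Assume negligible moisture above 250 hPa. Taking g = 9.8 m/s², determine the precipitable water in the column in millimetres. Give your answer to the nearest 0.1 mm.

PW ≈ 45.6 mm

Precipitable water is the column-integrated vapour mass per unit area: PW = (1/g) Σ q̄ Δp, with q in kg/kg and Δp in Pa (1 kg/m² of water = 1 mm).
Layer 1013–630 hPa: Δp = 383 hPa = 38300 Pa, q̄ = 0.00909 kg/kg → 0.00909 × 38300 / 9.8 = 35.53 mm
Layer 630–550 hPa: Δp = 80 hPa = 8000 Pa, q̄ = 0.00491 kg/kg → 0.00491 × 8000 / 9.8 = 4.01 mm
Layer 550–250 hPa: Δp = 300 hPa = 30000 Pa, q̄ = 0.00199 kg/kg → 0.00199 × 30000 / 9.8 = 6.09 mm
PW = 35.53 + 4.01 + 6.09 = 45.63 ≈ 45.6 mm.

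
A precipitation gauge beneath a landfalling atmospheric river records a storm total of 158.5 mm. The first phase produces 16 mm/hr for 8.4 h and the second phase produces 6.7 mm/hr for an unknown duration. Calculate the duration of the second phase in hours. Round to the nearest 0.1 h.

duration ≈ 3.6 h

Known phases: 16 × 8.4 = 134.4 mm.
Remaining depth = 158.5 − 134.4 = 24.1 mm.
Duration = 24.1 / 6.7 = 3.6 h.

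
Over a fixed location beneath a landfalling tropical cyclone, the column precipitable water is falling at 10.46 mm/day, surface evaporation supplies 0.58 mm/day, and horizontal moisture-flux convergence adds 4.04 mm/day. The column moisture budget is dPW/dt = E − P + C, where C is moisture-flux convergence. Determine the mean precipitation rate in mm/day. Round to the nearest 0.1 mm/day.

dPW/dt = -10.46 mm/day.
P = E + C − dPW/dt = 0.58 + (4.04) − (-10.46) = 15.1 mm/day.

P ≈ 15.1 mm/day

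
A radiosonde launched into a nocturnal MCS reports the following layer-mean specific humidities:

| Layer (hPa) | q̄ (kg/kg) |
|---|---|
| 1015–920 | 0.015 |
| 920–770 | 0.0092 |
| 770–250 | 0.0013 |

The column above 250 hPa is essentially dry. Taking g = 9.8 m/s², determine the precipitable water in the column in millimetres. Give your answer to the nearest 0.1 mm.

Precipitable water is the column-integrated vapour mass per unit area: PW = (1/g) Σ q̄ Δp, with q in kg/kg and Δp in Pa (1 kg/m² of water = 1 mm).
Layer 1015–920 hPa: Δp = 95 hPa = 9500 Pa, q̄ = 0.015 kg/kg → 0.015 × 9500 / 9.8 = 14.54 mm
Layer 920–770 hPa: Δp = 150 hPa = 15000 Pa, q̄ = 0.0092 kg/kg → 0.0092 × 15000 / 9.8 = 14.08 mm
Layer 770–250 hPa: Δp = 520 hPa = 52000 Pa, q̄ = 0.0013 kg/kg → 0.0013 × 52000 / 9.8 = 6.90 mm
PW = 14.54 + 14.08 + 6.90 = 35.52 ≈ 35.5 mm.

PW ≈ 35.5 mm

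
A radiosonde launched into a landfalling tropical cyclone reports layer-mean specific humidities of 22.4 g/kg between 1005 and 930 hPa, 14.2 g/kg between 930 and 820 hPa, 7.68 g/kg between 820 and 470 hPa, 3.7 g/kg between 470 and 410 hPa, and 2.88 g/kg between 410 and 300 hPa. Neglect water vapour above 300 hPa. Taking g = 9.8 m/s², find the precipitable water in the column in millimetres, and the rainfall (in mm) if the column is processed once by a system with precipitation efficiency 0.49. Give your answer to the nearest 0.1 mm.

PW ≈ 66.0 mm; rainfall ≈ 32.3 mm

Precipitable water is the column-integrated vapour mass per unit area: PW = (1/g) Σ q̄ Δp, with q in kg/kg and Δp in Pa (1 kg/m² of water = 1 mm).
Layer 1005–930 hPa: Δp = 75 hPa = 7500 Pa, q̄ = 0.0224 kg/kg → 0.0224 × 7500 / 9.8 = 17.14 mm
Layer 930–820 hPa: Δp = 110 hPa = 11000 Pa, q̄ = 0.0142 kg/kg → 0.0142 × 11000 / 9.8 = 15.94 mm
Layer 820–470 hPa: Δp = 350 hPa = 35000 Pa, q̄ = 0.00768 kg/kg → 0.00768 × 35000 / 9.8 = 27.43 mm
Layer 470–410 hPa: Δp = 60 hPa = 6000 Pa, q̄ = 0.0037 kg/kg → 0.0037 × 6000 / 9.8 = 2.27 mm
Layer 410–300 hPa: Δp = 110 hPa = 11000 Pa, q̄ = 0.00288 kg/kg → 0.00288 × 11000 / 9.8 = 3.23 mm
PW = 17.14 + 15.94 + 27.43 + 2.27 + 3.23 = 66.01 ≈ 66.0 mm.
Rainfall = ε × PW = 0.49 × 66.0 = 32.3 mm.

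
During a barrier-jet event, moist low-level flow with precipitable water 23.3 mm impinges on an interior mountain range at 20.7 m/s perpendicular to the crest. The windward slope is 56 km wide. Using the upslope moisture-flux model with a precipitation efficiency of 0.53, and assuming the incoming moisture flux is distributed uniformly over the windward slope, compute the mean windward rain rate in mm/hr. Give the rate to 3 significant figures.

Incoming column moisture flux per unit ridge length: F = V × PW = 20.7 × 23.3 = 482.31 mm·m/s.
Spread over the 56 km slope with efficiency ε = 0.53: R = ε·F/W = 0.53 × 482.31 / 56000 m = 4.565e-03 mm/s.
R = 4.565e-03 × 3600 = 16.4 mm/hr.

R ≈ 16.4 mm/hr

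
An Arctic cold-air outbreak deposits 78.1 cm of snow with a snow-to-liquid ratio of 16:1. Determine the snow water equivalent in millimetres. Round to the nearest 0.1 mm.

SWE ≈ 48.8 mm

SWE = snow depth / ratio = 78.1 cm / 16 = 4.881 cm = 48.8 mm.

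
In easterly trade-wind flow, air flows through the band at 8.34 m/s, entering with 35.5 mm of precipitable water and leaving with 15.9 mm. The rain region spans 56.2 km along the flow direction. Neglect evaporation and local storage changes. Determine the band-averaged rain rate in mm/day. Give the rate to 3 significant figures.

R ≈ 251 mm/day

Column moisture flux per unit crosswind length is F = V × PW.
Inflow: F_in = 8.34 × 35.5 = 296.07 mm·m/s
Outflow: F_out = 8.34 × 15.9 = 132.606 mm·m/s
Steady-state rate R = (F_in − F_out)/L = (296.07 − 132.606) / 56200 m = 2.909e-03 mm/s.
R = 2.909e-03 × 3600 × 24 = 251 mm/day.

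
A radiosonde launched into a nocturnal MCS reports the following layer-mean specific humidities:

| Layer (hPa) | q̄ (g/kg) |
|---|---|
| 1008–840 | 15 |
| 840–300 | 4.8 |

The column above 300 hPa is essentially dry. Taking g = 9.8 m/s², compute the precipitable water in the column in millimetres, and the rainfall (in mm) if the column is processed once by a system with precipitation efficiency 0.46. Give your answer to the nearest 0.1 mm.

PW ≈ 52.2 mm; rainfall ≈ 24.0 mm

Precipitable water is the column-integrated vapour mass per unit area: PW = (1/g) Σ q̄ Δp, with q in kg/kg and Δp in Pa (1 kg/m² of water = 1 mm).
Layer 1008–840 hPa: Δp = 168 hPa = 16800 Pa, q̄ = 0.015 kg/kg → 0.015 × 16800 / 9.8 = 25.71 mm
Layer 840–300 hPa: Δp = 540 hPa = 54000 Pa, q̄ = 0.0048 kg/kg → 0.0048 × 54000 / 9.8 = 26.45 mm
PW = 25.71 + 26.45 = 52.16 ≈ 52.2 mm.
Rainfall = ε × PW = 0.46 × 52.2 = 24.0 mm.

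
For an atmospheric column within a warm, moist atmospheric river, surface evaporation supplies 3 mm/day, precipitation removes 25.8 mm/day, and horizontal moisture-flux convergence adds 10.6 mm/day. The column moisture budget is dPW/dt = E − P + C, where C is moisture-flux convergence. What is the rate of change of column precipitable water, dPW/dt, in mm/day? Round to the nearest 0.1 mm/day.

dPW/dt = E − P + C = 3 − 25.8 + (10.6) = -12.2 mm/day.

dPW/dt ≈ -12.2 mm/day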